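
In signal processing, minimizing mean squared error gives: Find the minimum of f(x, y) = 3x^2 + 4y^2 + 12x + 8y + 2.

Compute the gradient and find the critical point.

f(x,y) = 3x^2 + 4y^2 + 12x + 8y + 2
df/dx = 6x + (12) = 0  =>  x = -2
df/dy = 8y + (8) = 0  =>  y = -1
f(-2, -1) = 3*(-2)^2 + 4*(-1)^2 + 12*(-2) + 8*(-1) + 2 = -14
Hessian is diagonal with entries 6, 8 > 0, so this is a minimum.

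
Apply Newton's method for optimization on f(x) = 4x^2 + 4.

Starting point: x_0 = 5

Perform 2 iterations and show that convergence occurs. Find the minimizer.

f(x) = 4x^2 + 4, f'(x) = 8x + (0), f''(x) = 8
Step 1: f'(5) = 40, x_1 = 5 - 40/8 = 0
Step 2: f'(0) = 0, x_2 = 0 (converged)
Newton's method converges in 1 step for quadratics.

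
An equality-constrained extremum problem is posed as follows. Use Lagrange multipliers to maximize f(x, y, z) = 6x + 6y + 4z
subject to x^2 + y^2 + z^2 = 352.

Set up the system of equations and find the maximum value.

Lagrange conditions: 6 = 2*lambda*x, 6 = 2*lambda*y, 4 = 2*lambda*z
So x:6 = y:6 = z:4, i.e. x = 6t, y = 6t, z = 4t
Constraint: t^2*(6^2 + 6^2 + 4^2) = 352
  t^2 * 88 = 352  =>  t = sqrt(4)
Maximum = 6*6t + 6*6t + 4*4t = 88*sqrt(4) = 176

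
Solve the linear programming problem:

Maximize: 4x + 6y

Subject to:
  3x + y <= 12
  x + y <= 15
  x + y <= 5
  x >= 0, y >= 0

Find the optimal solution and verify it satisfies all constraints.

Feasible vertices: (0, 0), (0, 5), (7/2, 3/2), (4, 0)
Objective 4x + 6y at each vertex:
  (0, 0): 0
  (0, 5): 30
  (7/2, 3/2): 23
  (4, 0): 16
Maximum is 30 at (0, 5).
Verify constraints at (x, y) = (0, 5):
  3*0 + 1*5 = 5 <= 12
  1*0 + 1*5 = 5 <= 15
  1*0 + 1*5 = 5 <= 5 (active)
  x = 0 >= 0, y = 5 >= 0. All constraints satisfied.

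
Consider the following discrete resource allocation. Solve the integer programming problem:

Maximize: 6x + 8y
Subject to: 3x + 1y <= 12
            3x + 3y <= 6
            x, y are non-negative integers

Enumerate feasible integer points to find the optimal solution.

Constraint 1: 3x + 1y <= 12
Constraint 2: 3x + 3y <= 6
Feasible x range (need y >= 0): 0 <= x <= min(12/3, 6/3) => x in {0, ..., 2}.
Enumerate feasible integer points row by row (the coefficient of y is 8 > 0, so for each x the largest feasible y gives the best value):
  x = 0: y <= min((12 - 3*0)/1, (6 - 3*0)/3) => y in {0, ..., 2}; best 6*0 + 8*2 = 16
  x = 1: y <= min((12 - 3*1)/1, (6 - 3*1)/3) => y in {0, ..., 1}; best 6*1 + 8*1 = 14
  x = 2: y <= min((12 - 3*2)/1, (6 - 3*2)/3) => y in {0}; best 6*2 + 8*0 = 12
The maximum 6x + 8y = 16 is achieved at x = 0, y = 2.
Check: 3*0 + 1*2 = 2 <= 12 and 3*0 + 3*2 = 6 <= 6.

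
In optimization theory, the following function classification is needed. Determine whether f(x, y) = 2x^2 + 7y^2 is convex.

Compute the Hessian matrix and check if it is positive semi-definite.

f(x,y) = 2x^2 + 7y^2
Hessian H = [[4, 0], [0, 14]]
trace(H) = 18, det(H) = 56
Eigenvalues: (18 +/- sqrt(100)) / 2 = 14, 4
Since both eigenvalues > 0, f is convex.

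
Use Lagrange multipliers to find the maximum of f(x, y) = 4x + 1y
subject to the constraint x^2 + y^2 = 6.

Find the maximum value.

Set up Lagrange conditions: grad f = lambda * grad g
  4 = 2*lambda*x
  1 = 2*lambda*y
From these: x/y = 4/1, so x = 4t, y = 1t for some t.
Substitute into constraint: (4t)^2 + (1t)^2 = 6
  t^2 * 17 = 6
  t = sqrt(6/17)
Maximum = 4*x + 1*y = (4^2 + 1^2)*t = 17 * sqrt(6/17) = sqrt(102)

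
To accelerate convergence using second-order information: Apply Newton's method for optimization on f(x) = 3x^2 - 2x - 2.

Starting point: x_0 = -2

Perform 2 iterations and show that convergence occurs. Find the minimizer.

f(x) = 3x^2 - 2x - 2, f'(x) = 6x + (-2), f''(x) = 6
Step 1: f'(-2) = -14, x_1 = -2 - -14/6 = 1/3
Step 2: f'(1/3) = 0, x_2 = 1/3 (converged)
Newton's method converges in 1 step for quadratics.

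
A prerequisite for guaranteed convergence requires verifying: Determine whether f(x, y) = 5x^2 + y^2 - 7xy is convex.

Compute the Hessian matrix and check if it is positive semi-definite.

f(x,y) = 5x^2 + y^2 - 7xy
Hessian H = [[10, -7], [-7, 2]]
trace(H) = 12, det(H) = -29
Eigenvalues: (12 +/- sqrt(260)) / 2 = 14.06, -2.062
Since not both eigenvalues positive, f is neither convex nor concave.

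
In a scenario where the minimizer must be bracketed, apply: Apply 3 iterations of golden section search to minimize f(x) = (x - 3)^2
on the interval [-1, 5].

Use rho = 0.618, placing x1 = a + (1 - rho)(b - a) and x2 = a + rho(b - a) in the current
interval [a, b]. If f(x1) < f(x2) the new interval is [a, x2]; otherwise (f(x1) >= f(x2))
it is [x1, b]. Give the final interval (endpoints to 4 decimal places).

Golden section search for min of f(x) = (x - 3)^2 on [-1, 5].
Each step: x1 = a + (1 - rho)(b - a), x2 = a + rho(b - a); if f(x1) < f(x2) keep [a, x2], otherwise keep [x1, b].
Step 1: [-1.0000, 5.0000], x1=1.2920 (f=2.9173), x2=2.7080 (f=0.0853); f(x1) > f(x2) => keep [1.2920, 5.0000]
Step 2: [1.2920, 5.0000], x1=2.7085 (f=0.0850), x2=3.5835 (f=0.3405); f(x1) < f(x2) => keep [1.2920, 3.5835]
Step 3: [1.2920, 3.5835], x1=2.1674 (f=0.6933), x2=2.7082 (f=0.0852); f(x1) > f(x2) => keep [2.1674, 3.5835]
Final interval: [2.1674, 3.5835]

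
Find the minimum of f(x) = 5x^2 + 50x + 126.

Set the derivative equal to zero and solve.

f(x) = 5x^2 + 50x + 126
f'(x) = 10x + (50) = 0
x = -50/10 = -5
f(-5) = 1
Since f''(x) = 10 > 0, this is a minimum.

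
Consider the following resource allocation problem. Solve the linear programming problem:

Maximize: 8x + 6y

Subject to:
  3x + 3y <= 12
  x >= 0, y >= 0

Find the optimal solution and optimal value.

The feasible region has vertices at [(0, 0), (4, 0), (0, 4)].
Checking objective 8x + 6y at each vertex:
  (0, 0): 8*0 + 6*0 = 0
  (4, 0): 8*4 + 6*0 = 32
  (0, 4): 8*0 + 6*4 = 24
Maximum is 32 at (4, 0).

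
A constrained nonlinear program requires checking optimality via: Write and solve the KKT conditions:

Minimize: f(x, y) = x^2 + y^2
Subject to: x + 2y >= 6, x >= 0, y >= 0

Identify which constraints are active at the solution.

KKT conditions for min x^2 + y^2 s.t. 1x + 2y >= 6, x >= 0, y >= 0:
Stationarity: 2x = mu*1 + mu_x, 2y = mu*2 + mu_y, with mu, mu_x, mu_y >= 0
Complementary slackness: mu*(x + 2y - 6) = 0, mu_x*x = 0, mu_y*y = 0
(0, 0) is infeasible (1*0 + 2*0 < 6), so if mu = 0 stationarity would force x = mu_x/2 >= 0, y = mu_y/2 >= 0 with mu_x*x = mu_y*y = 0, i.e. x = y = 0: contradiction. Hence mu > 0 and x + 2y = 6 is active.
Try x > 0, y > 0 (so mu_x = mu_y = 0): x = 1*mu/2, y = 2*mu/2
Substitute: 1*(1*mu/2) + 2*(2*mu/2) = 6
  mu*5/2 = 6 => mu = 12/5
x* = 6/5 > 0, y* = 12/5 > 0, consistent with mu_x = mu_y = 0.
f is convex and the constraints are linear, so this KKT point is the global minimum.
f* = 36/5
Active constraints: x + 2y >= 6 (holds with equality, mu = 12/5 > 0); x >= 0 and y >= 0 are inactive (mu_x = mu_y = 0).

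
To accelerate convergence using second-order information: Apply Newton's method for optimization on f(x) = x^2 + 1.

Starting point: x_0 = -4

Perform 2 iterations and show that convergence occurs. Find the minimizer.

f(x) = x^2 + 1, f'(x) = 2x + (0), f''(x) = 2
Step 1: f'(-4) = -8, x_1 = -4 - -8/2 = 0
Step 2: f'(0) = 0, x_2 = 0 (converged)
Newton's method converges in 1 step for quadratics.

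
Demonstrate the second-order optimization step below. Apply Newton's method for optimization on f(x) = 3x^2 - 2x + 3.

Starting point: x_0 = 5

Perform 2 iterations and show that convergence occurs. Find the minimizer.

f(x) = 3x^2 - 2x + 3, f'(x) = 6x + (-2), f''(x) = 6
Step 1: f'(5) = 28, x_1 = 5 - 28/6 = 1/3
Step 2: f'(1/3) = 0, x_2 = 1/3 (converged)
Newton's method converges in 1 step for quadratics.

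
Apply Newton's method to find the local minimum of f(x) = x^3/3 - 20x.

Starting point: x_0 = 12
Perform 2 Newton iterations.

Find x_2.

f(x) = x^3/3 - 20x
f'(x) = x^2 - 20, f''(x) = 2x
Newton update: x_{n+1} = x_n - (x_n^2 - 20)/(2*x_n)
Step 1: x_0 = 12, f'=124, f''=24, x_1 = 41/6
Step 2: x_1 = 41/6, f'=961/36, f''=41/3, x_2 = 2401/492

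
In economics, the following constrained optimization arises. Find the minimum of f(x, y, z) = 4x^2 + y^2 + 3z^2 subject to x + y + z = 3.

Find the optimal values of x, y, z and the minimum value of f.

Using Lagrange multipliers on f = 4x^2 + y^2 + 3z^2 with constraint x + y + z = 3:
Conditions: 2*4*x = lambda, 2*1*y = lambda, 2*3*z = lambda
So x = lambda/8, y = lambda/2, z = lambda/6
Substituting into constraint: lambda * (19/24) = 3
lambda = 72/19
x = 9/19, y = 36/19, z = 12/19
Minimum value = 108/19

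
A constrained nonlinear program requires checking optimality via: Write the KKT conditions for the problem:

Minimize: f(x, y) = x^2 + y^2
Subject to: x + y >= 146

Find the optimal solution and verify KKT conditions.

KKT conditions for min x^2 + y^2 s.t. x + y >= 146:
Stationarity: 2x = mu, 2y = mu
So x = y = mu/2.
Complementary slackness: mu*(x + y - 146) = 0
Primal feasibility: x + y >= 146; dual feasibility: mu >= 0
If mu = 0 then x = y = 0, but 0 + 0 < 146 is infeasible, so the constraint is active.
Constraint active: x + y = 2*(mu/2) = 146 => mu = 146
x = y = 73, f = 10658
Verify: stationarity 2*73 = 146 = mu; primal 73 + 73 = 146 >= 146; dual mu = 146 >= 0; complementary slackness 146*(146 - 146) = 0. All KKT conditions hold.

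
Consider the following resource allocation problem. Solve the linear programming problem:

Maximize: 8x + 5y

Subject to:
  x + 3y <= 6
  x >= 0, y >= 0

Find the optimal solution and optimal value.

The feasible region has vertices at [(0, 0), (6, 0), (0, 2)].
Checking objective 8x + 5y at each vertex:
  (0, 0): 8*0 + 5*0 = 0
  (6, 0): 8*6 + 5*0 = 48
  (0, 2): 8*0 + 5*2 = 10
Maximum is 48 at (6, 0).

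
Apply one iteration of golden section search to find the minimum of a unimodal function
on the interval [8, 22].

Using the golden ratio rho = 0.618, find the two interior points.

Golden section search on [8, 22].
Golden ratio rho = 0.618 (approx).
Interior points:
  x_1 = 8 + (1-0.618)*14 = 13.3480
  x_2 = 8 + 0.618*14 = 16.6520
Compare f(x_1) and f(x_2) to determine which subinterval to keep.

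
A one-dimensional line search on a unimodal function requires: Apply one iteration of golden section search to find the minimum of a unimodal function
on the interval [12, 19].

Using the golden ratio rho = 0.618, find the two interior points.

Golden section search on [12, 19].
Golden ratio rho = 0.618 (approx).
Interior points:
  x_1 = 12 + (1-0.618)*7 = 14.6740
  x_2 = 12 + 0.618*7 = 16.3260
Compare f(x_1) and f(x_2) to determine which subinterval to keep.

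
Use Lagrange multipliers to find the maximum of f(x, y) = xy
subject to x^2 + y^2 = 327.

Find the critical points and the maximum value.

Lagrange conditions: y = 2*lambda*x and x = 2*lambda*y
If x = 0 then y = 0, violating the constraint, so x, y != 0.
Dividing: y/x = x/y => x^2 = y^2 => y = x or y = -x
Constraint: 2x^2 = 327 => x^2 = 327/2 => x = +/-sqrt(327/2)
Critical points: (sqrt(327/2), sqrt(327/2)), (-sqrt(327/2), -sqrt(327/2)), (sqrt(327/2), -sqrt(327/2)), (-sqrt(327/2), sqrt(327/2))
  y = x:  xy = x^2 = 327/2  at (sqrt(327/2), sqrt(327/2)) and (-sqrt(327/2), -sqrt(327/2))
  y = -x: xy = -x^2 = -327/2 at (sqrt(327/2), -sqrt(327/2)) and (-sqrt(327/2), sqrt(327/2))
Maximum xy = 327/2 at (sqrt(327/2), sqrt(327/2)) and (-sqrt(327/2), -sqrt(327/2))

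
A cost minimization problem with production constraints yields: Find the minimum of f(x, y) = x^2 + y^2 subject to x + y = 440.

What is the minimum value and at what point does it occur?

Substitute y = 440 - x into f(x,y) = x^2 + y^2:
g(x) = x^2 + (440 - x)^2 = 2x^2 - 880x + 193600
g'(x) = 4x - 880 = 0  =>  x = 220
y = 440 - 220 = 220
Minimum value = 220^2 + 220^2 = 96800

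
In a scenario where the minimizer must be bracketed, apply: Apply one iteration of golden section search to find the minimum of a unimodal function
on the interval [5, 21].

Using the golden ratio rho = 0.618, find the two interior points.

Golden section search on [5, 21].
Golden ratio rho = 0.618 (approx).
Interior points:
  x_1 = 5 + (1-0.618)*16 = 11.1120
  x_2 = 5 + 0.618*16 = 14.8880
Compare f(x_1) and f(x_2) to determine which subinterval to keep.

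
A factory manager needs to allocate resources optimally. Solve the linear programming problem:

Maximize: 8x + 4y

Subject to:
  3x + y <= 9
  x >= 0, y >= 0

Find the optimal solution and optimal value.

The feasible region has vertices at [(0, 0), (3, 0), (0, 9)].
Checking objective 8x + 4y at each vertex:
  (0, 0): 8*0 + 4*0 = 0
  (3, 0): 8*3 + 4*0 = 24
  (0, 9): 8*0 + 4*9 = 36
Maximum is 36 at (0, 9).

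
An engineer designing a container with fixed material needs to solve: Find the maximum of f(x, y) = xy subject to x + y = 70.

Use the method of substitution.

Substitute y = 70 - x into f(x,y) = xy:
g(x) = x(70 - x) = 70x - x^2
g'(x) = 70 - 2x = 0  =>  x = 35
y = 70 - 35 = 35
Maximum value = 35 * 35 = 1225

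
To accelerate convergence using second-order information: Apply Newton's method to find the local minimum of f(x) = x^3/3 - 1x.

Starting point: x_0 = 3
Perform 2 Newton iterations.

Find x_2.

f(x) = x^3/3 - 1x
f'(x) = x^2 - 1, f''(x) = 2x
Newton update: x_{n+1} = x_n - (x_n^2 - 1)/(2*x_n)
Step 1: x_0 = 3, f'=8, f''=6, x_1 = 5/3
Step 2: x_1 = 5/3, f'=16/9, f''=10/3, x_2 = 17/15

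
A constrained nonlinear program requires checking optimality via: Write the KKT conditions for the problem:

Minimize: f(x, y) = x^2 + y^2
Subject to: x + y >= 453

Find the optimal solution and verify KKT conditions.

KKT conditions for min x^2 + y^2 s.t. x + y >= 453:
Stationarity: 2x = mu, 2y = mu
So x = y = mu/2.
Complementary slackness: mu*(x + y - 453) = 0
Primal feasibility: x + y >= 453; dual feasibility: mu >= 0
If mu = 0 then x = y = 0, but 0 + 0 < 453 is infeasible, so the constraint is active.
Constraint active: x + y = 2*(mu/2) = 453 => mu = 453
x = y = 453/2, f = 205209/2
Verify: stationarity 2*(453/2) = 453 = mu; primal 453/2 + 453/2 = 453 >= 453; dual mu = 453 >= 0; complementary slackness 453*(453 - 453) = 0. All KKT conditions hold.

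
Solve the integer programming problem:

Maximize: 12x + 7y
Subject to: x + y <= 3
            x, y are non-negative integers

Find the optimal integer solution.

Objective: 12x + 7y, constraint: x + y <= 3
Coefficient of x is 12 >= coefficient of y is 7, so allocate the entire budget to x.
Optimal: x = 3, y = 0, value = 36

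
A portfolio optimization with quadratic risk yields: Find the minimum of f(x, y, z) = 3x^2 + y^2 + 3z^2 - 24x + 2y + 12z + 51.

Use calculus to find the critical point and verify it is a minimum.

f(x,y,z) = 3x^2 + y^2 + 3z^2 - 24x + 2y + 12z + 51
df/dx = 6x + (-24) = 0 => x = 4
df/dy = 2y + (2) = 0 => y = -1
df/dz = 6z + (12) = 0 => z = -2
f(4,-1,-2) = 3*(4)^2 + 1*(-1)^2 + 3*(-2)^2 + -24*(4) + 2*(-1) + 12*(-2) + 51 = -10
Hessian is diagonal with entries 6, 2, 6 > 0, confirmed minimum.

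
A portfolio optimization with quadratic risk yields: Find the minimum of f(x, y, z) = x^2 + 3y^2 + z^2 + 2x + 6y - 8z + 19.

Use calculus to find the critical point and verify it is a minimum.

f(x,y,z) = x^2 + 3y^2 + z^2 + 2x + 6y - 8z + 19
df/dx = 2x + (2) = 0 => x = -1
df/dy = 6y + (6) = 0 => y = -1
df/dz = 2z + (-8) = 0 => z = 4
f(-1,-1,4) = 1*(-1)^2 + 3*(-1)^2 + 1*(4)^2 + 2*(-1) + 6*(-1) + -8*(4) + 19 = -1
Hessian is diagonal with entries 2, 6, 2 > 0, confirmed minimum.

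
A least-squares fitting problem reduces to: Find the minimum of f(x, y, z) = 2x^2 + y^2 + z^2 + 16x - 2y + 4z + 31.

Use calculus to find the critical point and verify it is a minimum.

f(x,y,z) = 2x^2 + y^2 + z^2 + 16x - 2y + 4z + 31
df/dx = 4x + (16) = 0 => x = -4
df/dy = 2y + (-2) = 0 => y = 1
df/dz = 2z + (4) = 0 => z = -2
f(-4,1,-2) = 2*(-4)^2 + 1*(1)^2 + 1*(-2)^2 + 16*(-4) + -2*(1) + 4*(-2) + 31 = -6
Hessian is diagonal with entries 4, 2, 2 > 0, confirmed minimum.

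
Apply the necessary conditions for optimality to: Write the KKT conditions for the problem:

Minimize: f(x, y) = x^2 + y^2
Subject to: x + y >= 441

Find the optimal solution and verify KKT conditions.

KKT conditions for min x^2 + y^2 s.t. x + y >= 441:
Stationarity: 2x = mu, 2y = mu
So x = y = mu/2.
Complementary slackness: mu*(x + y - 441) = 0
Primal feasibility: x + y >= 441; dual feasibility: mu >= 0
If mu = 0 then x = y = 0, but 0 + 0 < 441 is infeasible, so the constraint is active.
Constraint active: x + y = 2*(mu/2) = 441 => mu = 441
x = y = 441/2, f = 194481/2
Verify: stationarity 2*(441/2) = 441 = mu; primal 441/2 + 441/2 = 441 >= 441; dual mu = 441 >= 0; complementary slackness 441*(441 - 441) = 0. All KKT conditions hold.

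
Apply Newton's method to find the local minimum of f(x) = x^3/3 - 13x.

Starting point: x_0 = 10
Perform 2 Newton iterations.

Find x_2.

f(x) = x^3/3 - 13x
f'(x) = x^2 - 13, f''(x) = 2x
Newton update: x_{n+1} = x_n - (x_n^2 - 13)/(2*x_n)
Step 1: x_0 = 10, f'=87, f''=20, x_1 = 113/20
Step 2: x_1 = 113/20, f'=7569/400, f''=113/10, x_2 = 17969/4520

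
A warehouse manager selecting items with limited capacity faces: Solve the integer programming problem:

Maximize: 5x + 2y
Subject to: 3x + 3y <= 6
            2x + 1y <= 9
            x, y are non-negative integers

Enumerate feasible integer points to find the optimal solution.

Constraint 1: 3x + 3y <= 6
Constraint 2: 2x + 1y <= 9
Feasible x range (need y >= 0): 0 <= x <= min(6/3, 9/2) => x in {0, ..., 2}.
Enumerate feasible integer points row by row (the coefficient of y is 2 > 0, so for each x the largest feasible y gives the best value):
  x = 0: y <= min((6 - 3*0)/3, (9 - 2*0)/1) => y in {0, ..., 2}; best 5*0 + 2*2 = 4
  x = 1: y <= min((6 - 3*1)/3, (9 - 2*1)/1) => y in {0, ..., 1}; best 5*1 + 2*1 = 7
  x = 2: y <= min((6 - 3*2)/3, (9 - 2*2)/1) => y in {0}; best 5*2 + 2*0 = 10
The maximum 5x + 2y = 10 is achieved at x = 2, y = 0.
Check: 3*2 + 3*0 = 6 <= 6 and 2*2 + 1*0 = 4 <= 9.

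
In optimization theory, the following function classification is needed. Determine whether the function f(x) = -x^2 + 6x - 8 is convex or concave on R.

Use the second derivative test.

f(x) = -x^2 + 6x - 8
f'(x) = -2x + 6
f''(x) = -2
Since f''(x) = -2 < 0 for all x, f is concave on R.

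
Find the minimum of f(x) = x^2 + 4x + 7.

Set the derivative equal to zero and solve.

f(x) = x^2 + 4x + 7
f'(x) = 2x + (4) = 0
x = -4/2 = -2
f(-2) = 3
Since f''(x) = 2 > 0, this is a minimum.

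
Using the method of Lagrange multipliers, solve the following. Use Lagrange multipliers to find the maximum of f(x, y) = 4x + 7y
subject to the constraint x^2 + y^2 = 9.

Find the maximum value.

Set up Lagrange conditions: grad f = lambda * grad g
  4 = 2*lambda*x
  7 = 2*lambda*y
From these: x/y = 4/7, so x = 4t, y = 7t for some t.
Substitute into constraint: (4t)^2 + (7t)^2 = 9
  t^2 * 65 = 9
  t = sqrt(9/65)
Maximum = 4*x + 7*y = (4^2 + 7^2)*t = 65 * sqrt(9/65) = sqrt(585)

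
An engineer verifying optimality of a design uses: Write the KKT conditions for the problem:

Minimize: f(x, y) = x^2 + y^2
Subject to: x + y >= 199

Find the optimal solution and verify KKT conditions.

KKT conditions for min x^2 + y^2 s.t. x + y >= 199:
Stationarity: 2x = mu, 2y = mu
So x = y = mu/2.
Complementary slackness: mu*(x + y - 199) = 0
Primal feasibility: x + y >= 199; dual feasibility: mu >= 0
If mu = 0 then x = y = 0, but 0 + 0 < 199 is infeasible, so the constraint is active.
Constraint active: x + y = 2*(mu/2) = 199 => mu = 199
x = y = 199/2, f = 39601/2
Verify: stationarity 2*(199/2) = 199 = mu; primal 199/2 + 199/2 = 199 >= 199; dual mu = 199 >= 0; complementary slackness 199*(199 - 199) = 0. All KKT conditions hold.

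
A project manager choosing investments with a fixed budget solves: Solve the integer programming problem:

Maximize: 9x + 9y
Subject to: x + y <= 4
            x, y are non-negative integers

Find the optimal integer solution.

Objective: 9x + 9y, constraint: x + y <= 4
Coefficient of x is 9 >= coefficient of y is 9, so allocate the entire budget to x.
Optimal: x = 4, y = 0, value = 36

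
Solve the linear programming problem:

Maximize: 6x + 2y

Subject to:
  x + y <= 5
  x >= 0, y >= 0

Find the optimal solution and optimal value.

The feasible region has vertices at [(0, 0), (5, 0), (0, 5)].
Checking objective 6x + 2y at each vertex:
  (0, 0): 6*0 + 2*0 = 0
  (5, 0): 6*5 + 2*0 = 30
  (0, 5): 6*0 + 2*5 = 10
Maximum is 30 at (5, 0).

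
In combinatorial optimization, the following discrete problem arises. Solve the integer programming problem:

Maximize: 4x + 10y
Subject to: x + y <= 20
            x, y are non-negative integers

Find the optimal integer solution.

Objective: 4x + 10y, constraint: x + y <= 20
Coefficient of y is 10 > coefficient of x is 4, so allocate the entire budget to y.
Optimal: x = 0, y = 20, value = 200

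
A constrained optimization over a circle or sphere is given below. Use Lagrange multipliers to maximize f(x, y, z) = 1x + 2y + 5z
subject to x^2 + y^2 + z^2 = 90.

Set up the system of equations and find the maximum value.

Lagrange conditions: 1 = 2*lambda*x, 2 = 2*lambda*y, 5 = 2*lambda*z
So x:1 = y:2 = z:5, i.e. x = 1t, y = 2t, z = 5t
Constraint: t^2*(1^2 + 2^2 + 5^2) = 90
  t^2 * 30 = 90  =>  t = sqrt(3)
Maximum = 1*1t + 2*2t + 5*5t = 30*sqrt(3) = sqrt(2700)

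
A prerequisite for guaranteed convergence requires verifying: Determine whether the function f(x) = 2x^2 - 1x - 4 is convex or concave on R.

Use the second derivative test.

f(x) = 2x^2 - 1x - 4
f'(x) = 4x - 1
f''(x) = 4
Since f''(x) = 4 > 0 for all x, f is convex on R.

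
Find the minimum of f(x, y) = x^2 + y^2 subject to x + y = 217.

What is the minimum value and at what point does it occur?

Substitute y = 217 - x into f(x,y) = x^2 + y^2:
g(x) = x^2 + (217 - x)^2 = 2x^2 - 434x + 47089
g'(x) = 4x - 434 = 0  =>  x = 217/2
y = 217 - 217/2 = 217/2
Minimum value = (217/2)^2 + (217/2)^2 = 47089/2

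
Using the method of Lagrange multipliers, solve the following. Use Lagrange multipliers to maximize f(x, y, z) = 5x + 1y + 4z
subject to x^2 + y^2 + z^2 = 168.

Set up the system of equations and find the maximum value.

Lagrange conditions: 5 = 2*lambda*x, 1 = 2*lambda*y, 4 = 2*lambda*z
So x:5 = y:1 = z:4, i.e. x = 5t, y = 1t, z = 4t
Constraint: t^2*(5^2 + 1^2 + 4^2) = 168
  t^2 * 42 = 168  =>  t = sqrt(4)
Maximum = 5*5t + 1*1t + 4*4t = 42*sqrt(4) = 84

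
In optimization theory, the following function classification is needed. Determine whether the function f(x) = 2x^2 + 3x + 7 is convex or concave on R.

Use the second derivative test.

f(x) = 2x^2 + 3x + 7
f'(x) = 4x + 3
f''(x) = 4
Since f''(x) = 4 > 0 for all x, f is convex on R.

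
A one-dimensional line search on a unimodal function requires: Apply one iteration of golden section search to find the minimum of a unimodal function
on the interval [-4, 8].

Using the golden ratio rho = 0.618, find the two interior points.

Golden section search on [-4, 8].
Golden ratio rho = 0.618 (approx).
Interior points:
  x_1 = -4 + (1-0.618)*12 = 0.5840
  x_2 = -4 + 0.618*12 = 3.4160
Compare f(x_1) and f(x_2) to determine which subinterval to keep.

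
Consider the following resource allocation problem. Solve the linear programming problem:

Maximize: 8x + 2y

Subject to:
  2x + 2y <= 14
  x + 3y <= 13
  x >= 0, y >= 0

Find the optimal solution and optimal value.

Feasible vertices: (0, 0), (0, 13/3), (4, 3), (7, 0)
Objective 8x + 2y at each:
  (0, 0): 0
  (0, 13/3): 26/3
  (4, 3): 38
  (7, 0): 56
Maximum is 56 at (7, 0).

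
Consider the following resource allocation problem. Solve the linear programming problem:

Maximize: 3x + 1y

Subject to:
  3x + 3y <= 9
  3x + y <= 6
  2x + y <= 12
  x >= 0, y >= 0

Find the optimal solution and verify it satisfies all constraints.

Feasible vertices: (0, 0), (0, 3), (3/2, 3/2), (2, 0)
Objective 3x + 1y at each vertex:
  (0, 0): 0
  (0, 3): 3
  (3/2, 3/2): 6
  (2, 0): 6
Maximum is 6 at (3/2, 3/2).
Verify constraints at (x, y) = (3/2, 3/2):
  3*(3/2) + 3*(3/2) = 9 <= 9 (active)
  3*(3/2) + 1*(3/2) = 6 <= 6 (active)
  2*(3/2) + 1*(3/2) = 9/2 <= 12
  x = 3/2 >= 0, y = 3/2 >= 0. All constraints satisfied.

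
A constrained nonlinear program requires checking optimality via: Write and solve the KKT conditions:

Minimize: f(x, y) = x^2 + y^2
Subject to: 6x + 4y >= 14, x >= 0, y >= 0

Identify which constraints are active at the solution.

KKT conditions for min x^2 + y^2 s.t. 6x + 4y >= 14, x >= 0, y >= 0:
Stationarity: 2x = mu*6 + mu_x, 2y = mu*4 + mu_y, with mu, mu_x, mu_y >= 0
Complementary slackness: mu*(6x + 4y - 14) = 0, mu_x*x = 0, mu_y*y = 0
(0, 0) is infeasible (6*0 + 4*0 < 14), so if mu = 0 stationarity would force x = mu_x/2 >= 0, y = mu_y/2 >= 0 with mu_x*x = mu_y*y = 0, i.e. x = y = 0: contradiction. Hence mu > 0 and 6x + 4y = 14 is active.
Try x > 0, y > 0 (so mu_x = mu_y = 0): x = 6*mu/2, y = 4*mu/2
Substitute: 6*(6*mu/2) + 4*(4*mu/2) = 14
  mu*52/2 = 14 => mu = 7/13
x* = 21/13 > 0, y* = 14/13 > 0, consistent with mu_x = mu_y = 0.
f is convex and the constraints are linear, so this KKT point is the global minimum.
f* = 49/13
Active constraints: 6x + 4y >= 14 (holds with equality, mu = 7/13 > 0); x >= 0 and y >= 0 are inactive (mu_x = mu_y = 0).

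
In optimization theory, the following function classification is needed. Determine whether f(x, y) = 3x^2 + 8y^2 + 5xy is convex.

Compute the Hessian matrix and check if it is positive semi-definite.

f(x,y) = 3x^2 + 8y^2 + 5xy
Hessian H = [[6, 5], [5, 16]]
trace(H) = 22, det(H) = 71
Eigenvalues: (22 +/- sqrt(200)) / 2 = 18.07, 3.929
Since both eigenvalues > 0, f is convex.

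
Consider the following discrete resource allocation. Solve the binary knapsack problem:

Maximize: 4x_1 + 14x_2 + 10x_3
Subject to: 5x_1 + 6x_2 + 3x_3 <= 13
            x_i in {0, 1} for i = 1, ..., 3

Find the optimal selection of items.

Items: item 1 (v=4, w=5), item 2 (v=14, w=6), item 3 (v=10, w=3)
Capacity: 13
Checking all 8 subsets (w = total weight, v = total value):
  {}: w = 0, v = 0
  {1}: w = 5, v = 4
  {2}: w = 6, v = 14
  {3}: w = 3, v = 10
  {1, 2}: w = 11, v = 18
  {1, 3}: w = 8, v = 14
  {2, 3}: w = 9, v = 24
  {1, 2, 3}: w = 14 > 13, infeasible
Best feasible subset: items [2, 3]
Total weight: 9 <= 13, total value: 24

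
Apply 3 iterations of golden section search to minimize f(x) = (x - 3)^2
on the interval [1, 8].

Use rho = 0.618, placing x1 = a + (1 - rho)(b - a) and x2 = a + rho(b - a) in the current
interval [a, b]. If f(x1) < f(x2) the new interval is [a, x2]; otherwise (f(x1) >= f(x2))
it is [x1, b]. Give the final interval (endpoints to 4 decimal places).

Golden section search for min of f(x) = (x - 3)^2 on [1, 8].
Each step: x1 = a + (1 - rho)(b - a), x2 = a + rho(b - a); if f(x1) < f(x2) keep [a, x2], otherwise keep [x1, b].
Step 1: [1.0000, 8.0000], x1=3.6740 (f=0.4543), x2=5.3260 (f=5.4103); f(x1) < f(x2) => keep [1.0000, 5.3260]
Step 2: [1.0000, 5.3260], x1=2.6525 (f=0.1207), x2=3.6735 (f=0.4536); f(x1) < f(x2) => keep [1.0000, 3.6735]
Step 3: [1.0000, 3.6735], x1=2.0213 (f=0.9579), x2=2.6522 (f=0.1210); f(x1) > f(x2) => keep [2.0213, 3.6735]
Final interval: [2.0213, 3.6735]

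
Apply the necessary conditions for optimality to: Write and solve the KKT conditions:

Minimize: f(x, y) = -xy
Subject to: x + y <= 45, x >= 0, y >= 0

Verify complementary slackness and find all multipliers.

Problem: min -xy s.t. x + y <= 45 (multiplier lambda), x >= 0 (mu_x), y >= 0 (mu_y)
KKT stationarity: -y + lambda - mu_x = 0, -x + lambda - mu_y = 0, with lambda, mu_x, mu_y >= 0
Complementary slackness: lambda*(x + y - 45) = 0, mu_x*x = 0, mu_y*y = 0
If lambda = 0: y = -mu_x <= 0 and x = -mu_y <= 0 force x = y = 0 with f = 0; but x = y = 45/2 is feasible with f = -2025/4 < 0, so this is not the minimum. Hence lambda > 0 and x + y = 45.
Try x > 0, y > 0 (so mu_x = mu_y = 0): y = lambda, x = lambda => x = y = lambda
x + y = 45 => 2*lambda = 45 => lambda = 45/2
x* = y* = 45/2 > 0, consistent with mu_x = mu_y = 0.
(Any feasible point with x = 0 or y = 0 has f = 0 > -2025/4, so the minimum is not on those boundaries.)
min(-xy) = -2025/4 (i.e. max xy = 2025/4)
Multipliers: lambda = 45/2, mu_x = 0, mu_y = 0
Complementary slackness: lambda*(x + y - 45) = 45/2*(45/2 + 45/2 - 45) = 0, mu_x*x = 0*45/2 = 0, mu_y*y = 0*45/2 = 0. Satisfied.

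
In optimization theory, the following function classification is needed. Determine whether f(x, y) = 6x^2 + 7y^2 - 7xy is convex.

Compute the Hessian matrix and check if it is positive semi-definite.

f(x,y) = 6x^2 + 7y^2 - 7xy
Hessian H = [[12, -7], [-7, 14]]
trace(H) = 26, det(H) = 119
Eigenvalues: (26 +/- sqrt(200)) / 2 = 20.07, 5.929
Since both eigenvalues > 0, f is convex.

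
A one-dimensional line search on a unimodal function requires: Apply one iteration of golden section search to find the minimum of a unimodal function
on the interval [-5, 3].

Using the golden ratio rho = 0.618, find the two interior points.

Golden section search on [-5, 3].
Golden ratio rho = 0.618 (approx).
Interior points:
  x_1 = -5 + (1-0.618)*8 = -1.9440
  x_2 = -5 + 0.618*8 = -0.0560
Compare f(x_1) and f(x_2) to determine which subinterval to keep.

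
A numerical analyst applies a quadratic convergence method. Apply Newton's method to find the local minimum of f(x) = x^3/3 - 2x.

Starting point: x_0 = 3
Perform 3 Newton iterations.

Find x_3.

f(x) = x^3/3 - 2x
f'(x) = x^2 - 2, f''(x) = 2x
Newton update: x_{n+1} = x_n - (x_n^2 - 2)/(2*x_n)
Step 1: x_0 = 3, f'=7, f''=6, x_1 = 11/6
Step 2: x_1 = 11/6, f'=49/36, f''=11/3, x_2 = 193/132
Step 3: x_2 = 193/132, f'=2401/17424, f''=193/66, x_3 = 72097/50952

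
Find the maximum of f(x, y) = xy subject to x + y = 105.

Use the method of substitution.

Substitute y = 105 - x into f(x,y) = xy:
g(x) = x(105 - x) = 105x - x^2
g'(x) = 105 - 2x = 0  =>  x = 105/2
y = 105 - 105/2 = 105/2
Maximum value = (105/2) * (105/2) = 11025/4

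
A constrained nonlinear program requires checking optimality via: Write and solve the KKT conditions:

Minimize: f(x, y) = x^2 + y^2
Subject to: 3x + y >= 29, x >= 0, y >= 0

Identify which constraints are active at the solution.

KKT conditions for min x^2 + y^2 s.t. 3x + 1y >= 29, x >= 0, y >= 0:
Stationarity: 2x = mu*3 + mu_x, 2y = mu*1 + mu_y, with mu, mu_x, mu_y >= 0
Complementary slackness: mu*(3x + y - 29) = 0, mu_x*x = 0, mu_y*y = 0
(0, 0) is infeasible (3*0 + 1*0 < 29), so if mu = 0 stationarity would force x = mu_x/2 >= 0, y = mu_y/2 >= 0 with mu_x*x = mu_y*y = 0, i.e. x = y = 0: contradiction. Hence mu > 0 and 3x + y = 29 is active.
Try x > 0, y > 0 (so mu_x = mu_y = 0): x = 3*mu/2, y = 1*mu/2
Substitute: 3*(3*mu/2) + 1*(1*mu/2) = 29
  mu*10/2 = 29 => mu = 29/5
x* = 87/10 > 0, y* = 29/10 > 0, consistent with mu_x = mu_y = 0.
f is convex and the constraints are linear, so this KKT point is the global minimum.
f* = 841/10
Active constraints: 3x + y >= 29 (holds with equality, mu = 29/5 > 0); x >= 0 and y >= 0 are inactive (mu_x = mu_y = 0).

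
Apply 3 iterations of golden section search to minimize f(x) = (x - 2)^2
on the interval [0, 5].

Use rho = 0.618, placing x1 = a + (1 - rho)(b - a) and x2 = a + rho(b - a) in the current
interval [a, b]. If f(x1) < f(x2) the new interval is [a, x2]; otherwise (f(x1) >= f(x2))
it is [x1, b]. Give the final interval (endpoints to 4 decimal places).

Golden section search for min of f(x) = (x - 2)^2 on [0, 5].
Each step: x1 = a + (1 - rho)(b - a), x2 = a + rho(b - a); if f(x1) < f(x2) keep [a, x2], otherwise keep [x1, b].
Step 1: [0.0000, 5.0000], x1=1.9100 (f=0.0081), x2=3.0900 (f=1.1881); f(x1) < f(x2) => keep [0.0000, 3.0900]
Step 2: [0.0000, 3.0900], x1=1.1804 (f=0.6718), x2=1.9096 (f=0.0082); f(x1) > f(x2) => keep [1.1804, 3.0900]
Step 3: [1.1804, 3.0900], x1=1.9099 (f=0.0081), x2=2.3605 (f=0.1300); f(x1) < f(x2) => keep [1.1804, 2.3605]
Final interval: [1.1804, 2.3605]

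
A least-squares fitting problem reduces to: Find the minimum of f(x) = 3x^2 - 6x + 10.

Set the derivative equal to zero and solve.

f(x) = 3x^2 - 6x + 10
f'(x) = 6x + (-6) = 0
x = 6/6 = 1
f(1) = 7
Since f''(x) = 6 > 0, this is a minimum.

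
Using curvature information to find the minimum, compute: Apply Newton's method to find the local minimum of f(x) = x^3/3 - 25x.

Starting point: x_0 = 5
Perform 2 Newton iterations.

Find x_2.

f(x) = x^3/3 - 25x
f'(x) = x^2 - 25, f''(x) = 2x
Newton update: x_{n+1} = x_n - (x_n^2 - 25)/(2*x_n)
Step 1: x_0 = 5, f'=0, f''=10, x_1 = 5
Step 2: x_1 = 5, f'=0, f''=10, x_2 = 5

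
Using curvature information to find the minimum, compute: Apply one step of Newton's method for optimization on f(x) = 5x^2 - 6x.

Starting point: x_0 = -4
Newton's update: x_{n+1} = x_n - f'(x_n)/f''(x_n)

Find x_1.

f(x) = 5x^2 - 6x
f'(x) = 10x + (-6), f''(x) = 10
Newton step: x_1 = x_0 - f'(x_0)/f''(x_0)
f'(-4) = -46
x_1 = -4 - -46/10 = 3/5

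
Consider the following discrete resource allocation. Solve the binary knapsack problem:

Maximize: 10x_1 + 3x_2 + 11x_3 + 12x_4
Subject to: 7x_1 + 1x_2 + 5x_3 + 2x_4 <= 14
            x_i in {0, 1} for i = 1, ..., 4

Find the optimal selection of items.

Items: item 1 (v=10, w=7), item 2 (v=3, w=1), item 3 (v=11, w=5), item 4 (v=12, w=2)
Capacity: 14
Checking all 16 subsets (w = total weight, v = total value):
  {}: w = 0, v = 0
  {1}: w = 7, v = 10
  {2}: w = 1, v = 3
  {3}: w = 5, v = 11
  {4}: w = 2, v = 12
  {1, 2}: w = 8, v = 13
  {1, 3}: w = 12, v = 21
  {1, 4}: w = 9, v = 22
  {2, 3}: w = 6, v = 14
  {2, 4}: w = 3, v = 15
  {3, 4}: w = 7, v = 23
  {1, 2, 3}: w = 13, v = 24
  {1, 2, 4}: w = 10, v = 25
  {1, 3, 4}: w = 14, v = 33
  {2, 3, 4}: w = 8, v = 26
  {1, 2, 3, 4}: w = 15 > 14, infeasible
Best feasible subset: items [1, 3, 4]
Total weight: 14 <= 14, total value: 33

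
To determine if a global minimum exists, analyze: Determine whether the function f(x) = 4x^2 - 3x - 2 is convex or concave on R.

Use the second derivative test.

f(x) = 4x^2 - 3x - 2
f'(x) = 8x - 3
f''(x) = 8
Since f''(x) = 8 > 0 for all x, f is convex on R.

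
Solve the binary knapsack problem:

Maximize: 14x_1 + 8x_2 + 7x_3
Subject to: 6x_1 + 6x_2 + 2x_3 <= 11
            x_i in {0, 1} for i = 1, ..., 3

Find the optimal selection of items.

Items: item 1 (v=14, w=6), item 2 (v=8, w=6), item 3 (v=7, w=2)
Capacity: 11
Checking all 8 subsets (w = total weight, v = total value):
  {}: w = 0, v = 0
  {1}: w = 6, v = 14
  {2}: w = 6, v = 8
  {3}: w = 2, v = 7
  {1, 2}: w = 12 > 11, infeasible
  {1, 3}: w = 8, v = 21
  {2, 3}: w = 8, v = 15
  {1, 2, 3}: w = 14 > 11, infeasible
Best feasible subset: items [1, 3]
Total weight: 8 <= 11, total value: 21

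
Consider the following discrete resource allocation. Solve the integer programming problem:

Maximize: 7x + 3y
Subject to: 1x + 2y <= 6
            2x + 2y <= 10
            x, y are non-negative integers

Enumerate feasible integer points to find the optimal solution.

Constraint 1: 1x + 2y <= 6
Constraint 2: 2x + 2y <= 10
Feasible x range (need y >= 0): 0 <= x <= min(6/1, 10/2) => x in {0, ..., 5}.
Enumerate feasible integer points row by row (the coefficient of y is 3 > 0, so for each x the largest feasible y gives the best value):
  x = 0: y <= min((6 - 1*0)/2, (10 - 2*0)/2) => y in {0, ..., 3}; best 7*0 + 3*3 = 9
  x = 1: y <= min((6 - 1*1)/2, (10 - 2*1)/2) => y in {0, ..., 2}; best 7*1 + 3*2 = 13
  x = 2: y <= min((6 - 1*2)/2, (10 - 2*2)/2) => y in {0, ..., 2}; best 7*2 + 3*2 = 20
  x = 3: y <= min((6 - 1*3)/2, (10 - 2*3)/2) => y in {0, ..., 1}; best 7*3 + 3*1 = 24
  x = 4: y <= min((6 - 1*4)/2, (10 - 2*4)/2) => y in {0, ..., 1}; best 7*4 + 3*1 = 31
  x = 5: y <= min((6 - 1*5)/2, (10 - 2*5)/2) => y in {0}; best 7*5 + 3*0 = 35
The maximum 7x + 3y = 35 is achieved at x = 5, y = 0.
Check: 1*5 + 2*0 = 5 <= 6 and 2*5 + 2*0 = 10 <= 10.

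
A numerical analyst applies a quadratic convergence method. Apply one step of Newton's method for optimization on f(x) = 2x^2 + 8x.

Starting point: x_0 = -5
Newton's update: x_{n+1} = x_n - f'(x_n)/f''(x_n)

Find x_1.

f(x) = 2x^2 + 8x
f'(x) = 4x + (8), f''(x) = 4
Newton step: x_1 = x_0 - f'(x_0)/f''(x_0)
f'(-5) = -12
x_1 = -5 - -12/4 = -2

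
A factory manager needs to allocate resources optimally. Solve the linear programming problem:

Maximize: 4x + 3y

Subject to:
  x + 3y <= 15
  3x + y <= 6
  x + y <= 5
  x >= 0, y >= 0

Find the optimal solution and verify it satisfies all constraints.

Feasible vertices: (0, 0), (0, 5), (1/2, 9/2), (2, 0)
Objective 4x + 3y at each vertex:
  (0, 0): 0
  (0, 5): 15
  (1/2, 9/2): 31/2
  (2, 0): 8
Maximum is 31/2 at (1/2, 9/2).
Verify constraints at (x, y) = (1/2, 9/2):
  1*(1/2) + 3*(9/2) = 14 <= 15
  3*(1/2) + 1*(9/2) = 6 <= 6 (active)
  1*(1/2) + 1*(9/2) = 5 <= 5 (active)
  x = 1/2 >= 0, y = 9/2 >= 0. All constraints satisfied.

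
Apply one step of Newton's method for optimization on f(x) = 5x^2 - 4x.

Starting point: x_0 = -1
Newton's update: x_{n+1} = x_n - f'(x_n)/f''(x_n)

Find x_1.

f(x) = 5x^2 - 4x
f'(x) = 10x + (-4), f''(x) = 10
Newton step: x_1 = x_0 - f'(x_0)/f''(x_0)
f'(-1) = -14
x_1 = -1 - -14/10 = 2/5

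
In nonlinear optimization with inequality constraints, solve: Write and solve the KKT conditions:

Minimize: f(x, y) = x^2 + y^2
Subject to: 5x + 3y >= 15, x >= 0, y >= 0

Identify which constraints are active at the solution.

KKT conditions for min x^2 + y^2 s.t. 5x + 3y >= 15, x >= 0, y >= 0:
Stationarity: 2x = mu*5 + mu_x, 2y = mu*3 + mu_y, with mu, mu_x, mu_y >= 0
Complementary slackness: mu*(5x + 3y - 15) = 0, mu_x*x = 0, mu_y*y = 0
(0, 0) is infeasible (5*0 + 3*0 < 15), so if mu = 0 stationarity would force x = mu_x/2 >= 0, y = mu_y/2 >= 0 with mu_x*x = mu_y*y = 0, i.e. x = y = 0: contradiction. Hence mu > 0 and 5x + 3y = 15 is active.
Try x > 0, y > 0 (so mu_x = mu_y = 0): x = 5*mu/2, y = 3*mu/2
Substitute: 5*(5*mu/2) + 3*(3*mu/2) = 15
  mu*34/2 = 15 => mu = 15/17
x* = 75/34 > 0, y* = 45/34 > 0, consistent with mu_x = mu_y = 0.
f is convex and the constraints are linear, so this KKT point is the global minimum.
f* = 225/34
Active constraints: 5x + 3y >= 15 (holds with equality, mu = 15/17 > 0); x >= 0 and y >= 0 are inactive (mu_x = mu_y = 0).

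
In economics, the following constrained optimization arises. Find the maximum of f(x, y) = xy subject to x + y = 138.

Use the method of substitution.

Substitute y = 138 - x into f(x,y) = xy:
g(x) = x(138 - x) = 138x - x^2
g'(x) = 138 - 2x = 0  =>  x = 69
y = 138 - 69 = 69
Maximum value = 69 * 69 = 4761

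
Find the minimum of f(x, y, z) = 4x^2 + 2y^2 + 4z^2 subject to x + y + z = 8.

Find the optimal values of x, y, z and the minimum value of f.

Using Lagrange multipliers on f = 4x^2 + 2y^2 + 4z^2 with constraint x + y + z = 8:
Conditions: 2*4*x = lambda, 2*2*y = lambda, 2*4*z = lambda
So x = lambda/8, y = lambda/4, z = lambda/8
Substituting into constraint: lambda * (1/2) = 8
lambda = 16
x = 2, y = 4, z = 2
Minimum value = 64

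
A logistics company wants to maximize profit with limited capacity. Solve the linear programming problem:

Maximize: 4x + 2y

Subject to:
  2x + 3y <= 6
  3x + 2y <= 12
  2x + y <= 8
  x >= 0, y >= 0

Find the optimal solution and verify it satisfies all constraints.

Feasible vertices: (0, 0), (0, 2), (3, 0)
Objective 4x + 2y at each vertex:
  (0, 0): 0
  (0, 2): 4
  (3, 0): 12
Maximum is 12 at (3, 0).
Verify constraints at (x, y) = (3, 0):
  2*3 + 3*0 = 6 <= 6 (active)
  3*3 + 2*0 = 9 <= 12
  2*3 + 1*0 = 6 <= 8
  x = 3 >= 0, y = 0 >= 0. All constraints satisfied.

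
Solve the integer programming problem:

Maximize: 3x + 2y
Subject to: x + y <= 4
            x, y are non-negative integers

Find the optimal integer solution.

Objective: 3x + 2y, constraint: x + y <= 4
Coefficient of x is 3 >= coefficient of y is 2, so allocate the entire budget to x.
Optimal: x = 4, y = 0, value = 12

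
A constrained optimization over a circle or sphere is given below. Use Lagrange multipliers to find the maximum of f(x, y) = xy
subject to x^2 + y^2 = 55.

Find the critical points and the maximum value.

Lagrange conditions: y = 2*lambda*x and x = 2*lambda*y
If x = 0 then y = 0, violating the constraint, so x, y != 0.
Dividing: y/x = x/y => x^2 = y^2 => y = x or y = -x
Constraint: 2x^2 = 55 => x^2 = 55/2 => x = +/-sqrt(55/2)
Critical points: (sqrt(55/2), sqrt(55/2)), (-sqrt(55/2), -sqrt(55/2)), (sqrt(55/2), -sqrt(55/2)), (-sqrt(55/2), sqrt(55/2))
  y = x:  xy = x^2 = 55/2  at (sqrt(55/2), sqrt(55/2)) and (-sqrt(55/2), -sqrt(55/2))
  y = -x: xy = -x^2 = -55/2 at (sqrt(55/2), -sqrt(55/2)) and (-sqrt(55/2), sqrt(55/2))
Maximum xy = 55/2 at (sqrt(55/2), sqrt(55/2)) and (-sqrt(55/2), -sqrt(55/2))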